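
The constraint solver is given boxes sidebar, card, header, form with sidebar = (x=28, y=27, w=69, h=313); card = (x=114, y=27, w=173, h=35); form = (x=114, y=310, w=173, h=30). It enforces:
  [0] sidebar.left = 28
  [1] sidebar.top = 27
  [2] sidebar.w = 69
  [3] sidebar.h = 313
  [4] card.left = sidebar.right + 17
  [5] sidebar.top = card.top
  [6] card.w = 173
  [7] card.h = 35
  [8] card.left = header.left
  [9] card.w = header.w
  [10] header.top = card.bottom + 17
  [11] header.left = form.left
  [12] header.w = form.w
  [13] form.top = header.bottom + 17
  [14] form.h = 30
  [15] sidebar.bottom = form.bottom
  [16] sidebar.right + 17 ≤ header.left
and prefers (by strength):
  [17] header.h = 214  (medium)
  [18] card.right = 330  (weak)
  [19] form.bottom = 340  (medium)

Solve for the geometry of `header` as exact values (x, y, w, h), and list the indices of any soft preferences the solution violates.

header = (x=114, y=79, w=173, h=214)
violated soft preferences: 18

1. header.x = 114  [card.left = header.left]
2. header.w = 173  [card.w = header.w]
3. header.y = 79  [header.top = card.bottom + 17]
4. header.h = 214  [form.top = header.bottom + 17]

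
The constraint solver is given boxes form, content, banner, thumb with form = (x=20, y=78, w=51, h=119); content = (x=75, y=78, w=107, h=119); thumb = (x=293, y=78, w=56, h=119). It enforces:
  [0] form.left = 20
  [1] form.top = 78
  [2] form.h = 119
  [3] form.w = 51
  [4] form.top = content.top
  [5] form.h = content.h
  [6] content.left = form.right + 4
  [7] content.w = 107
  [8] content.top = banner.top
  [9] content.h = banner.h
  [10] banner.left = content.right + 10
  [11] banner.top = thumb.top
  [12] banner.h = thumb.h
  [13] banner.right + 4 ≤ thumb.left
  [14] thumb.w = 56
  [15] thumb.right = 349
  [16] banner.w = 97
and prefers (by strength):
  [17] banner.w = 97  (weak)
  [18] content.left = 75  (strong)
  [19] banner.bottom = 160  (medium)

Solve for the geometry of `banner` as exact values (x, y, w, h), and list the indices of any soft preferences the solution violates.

1. banner.y = 78  [content.top = banner.top]
2. banner.h = 119  [content.h = banner.h]
3. banner.x = 192  [banner.left = content.right + 10]
4. banner.w = 97  [banner.w = 97]

banner = (x=192, y=78, w=97, h=119)
violated soft preferences: 19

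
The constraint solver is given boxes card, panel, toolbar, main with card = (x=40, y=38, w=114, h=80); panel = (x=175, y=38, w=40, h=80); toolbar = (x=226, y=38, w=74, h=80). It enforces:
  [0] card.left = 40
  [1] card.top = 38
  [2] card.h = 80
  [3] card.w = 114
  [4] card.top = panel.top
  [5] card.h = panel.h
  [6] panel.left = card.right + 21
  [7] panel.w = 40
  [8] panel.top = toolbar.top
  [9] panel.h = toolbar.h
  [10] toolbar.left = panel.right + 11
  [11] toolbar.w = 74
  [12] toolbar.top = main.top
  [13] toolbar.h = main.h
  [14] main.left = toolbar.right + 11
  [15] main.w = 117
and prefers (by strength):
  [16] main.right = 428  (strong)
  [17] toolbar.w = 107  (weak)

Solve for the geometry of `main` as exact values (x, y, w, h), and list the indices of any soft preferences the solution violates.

main = (x=311, y=38, w=117, h=80)
violated soft preferences: 17

1. main.y = 38  [toolbar.top = main.top]
2. main.h = 80  [toolbar.h = main.h]
3. main.x = 311  [main.left = toolbar.right + 11]
4. main.w = 117  [main.w = 117]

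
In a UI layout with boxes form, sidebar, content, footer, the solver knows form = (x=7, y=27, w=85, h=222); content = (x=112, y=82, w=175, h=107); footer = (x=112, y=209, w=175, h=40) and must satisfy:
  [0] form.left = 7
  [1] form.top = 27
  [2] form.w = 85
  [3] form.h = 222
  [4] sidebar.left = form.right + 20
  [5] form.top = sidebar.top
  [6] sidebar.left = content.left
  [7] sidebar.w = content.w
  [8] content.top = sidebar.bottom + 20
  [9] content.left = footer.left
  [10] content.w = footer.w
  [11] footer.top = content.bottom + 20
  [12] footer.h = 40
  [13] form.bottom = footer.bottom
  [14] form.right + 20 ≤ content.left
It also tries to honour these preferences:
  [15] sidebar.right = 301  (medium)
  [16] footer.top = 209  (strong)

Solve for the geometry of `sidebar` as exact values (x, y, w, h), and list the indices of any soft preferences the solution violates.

1. sidebar.x = 112  [sidebar.left = form.right + 20]
2. sidebar.y = 27  [form.top = sidebar.top]
3. sidebar.w = 175  [sidebar.w = content.w]
4. sidebar.h = 35  [content.top = sidebar.bottom + 20]

sidebar = (x=112, y=27, w=175, h=35)
violated soft preferences: 15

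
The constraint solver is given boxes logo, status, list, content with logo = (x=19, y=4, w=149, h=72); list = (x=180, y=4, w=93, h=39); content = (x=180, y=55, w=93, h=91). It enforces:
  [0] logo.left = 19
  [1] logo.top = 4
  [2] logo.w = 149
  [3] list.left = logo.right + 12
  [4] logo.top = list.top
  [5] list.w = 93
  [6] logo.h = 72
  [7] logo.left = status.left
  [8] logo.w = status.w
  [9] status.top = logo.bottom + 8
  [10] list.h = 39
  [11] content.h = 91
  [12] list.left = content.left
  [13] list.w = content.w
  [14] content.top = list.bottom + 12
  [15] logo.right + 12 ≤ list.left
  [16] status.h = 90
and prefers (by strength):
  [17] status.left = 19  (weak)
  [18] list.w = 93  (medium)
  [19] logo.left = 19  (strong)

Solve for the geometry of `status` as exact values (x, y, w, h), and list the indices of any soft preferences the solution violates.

1. status.x = 19  [logo.left = status.left]
2. status.w = 149  [logo.w = status.w]
3. status.y = 84  [status.top = logo.bottom + 8]
4. status.h = 90  [status.h = 90]

status = (x=19, y=84, w=149, h=90)
violated soft preferences: none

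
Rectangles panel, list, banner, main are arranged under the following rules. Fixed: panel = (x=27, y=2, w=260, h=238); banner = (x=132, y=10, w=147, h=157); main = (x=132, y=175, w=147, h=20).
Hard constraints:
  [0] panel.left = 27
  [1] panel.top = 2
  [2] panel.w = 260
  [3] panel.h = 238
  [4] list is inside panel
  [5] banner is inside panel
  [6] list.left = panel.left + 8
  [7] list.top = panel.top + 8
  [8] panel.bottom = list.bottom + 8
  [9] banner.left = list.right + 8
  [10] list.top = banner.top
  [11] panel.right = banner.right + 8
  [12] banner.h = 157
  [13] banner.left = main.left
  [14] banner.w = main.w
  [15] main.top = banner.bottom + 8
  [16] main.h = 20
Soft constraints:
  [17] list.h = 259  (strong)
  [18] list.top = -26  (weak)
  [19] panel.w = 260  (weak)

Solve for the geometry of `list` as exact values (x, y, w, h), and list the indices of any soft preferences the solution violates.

1. list.x = 35  [list.left = panel.left + 8]
2. list.y = 10  [list.top = panel.top + 8]
3. list.h = 222  [panel.bottom = list.bottom + 8]
4. list.w = 89  [banner.left = list.right + 8]

list = (x=35, y=10, w=89, h=222)
violated soft preferences: 17, 18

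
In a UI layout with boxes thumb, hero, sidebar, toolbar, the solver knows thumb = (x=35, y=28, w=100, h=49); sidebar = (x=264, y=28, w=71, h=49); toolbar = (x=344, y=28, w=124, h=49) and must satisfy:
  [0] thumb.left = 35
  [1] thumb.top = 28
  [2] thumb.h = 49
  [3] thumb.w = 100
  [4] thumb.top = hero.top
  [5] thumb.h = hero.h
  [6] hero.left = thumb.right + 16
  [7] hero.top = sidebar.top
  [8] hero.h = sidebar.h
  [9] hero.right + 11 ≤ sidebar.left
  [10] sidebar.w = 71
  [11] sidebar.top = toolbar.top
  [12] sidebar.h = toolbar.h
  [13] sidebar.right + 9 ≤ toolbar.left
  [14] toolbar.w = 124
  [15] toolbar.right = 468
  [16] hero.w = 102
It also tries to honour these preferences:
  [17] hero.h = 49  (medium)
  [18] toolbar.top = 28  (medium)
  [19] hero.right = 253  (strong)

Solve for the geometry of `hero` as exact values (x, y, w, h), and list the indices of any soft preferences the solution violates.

1. hero.y = 28  [thumb.top = hero.top]
2. hero.h = 49  [thumb.h = hero.h]
3. hero.x = 151  [hero.left = thumb.right + 16]
4. hero.w = 102  [hero.w = 102]

hero = (x=151, y=28, w=102, h=49)
violated soft preferences: none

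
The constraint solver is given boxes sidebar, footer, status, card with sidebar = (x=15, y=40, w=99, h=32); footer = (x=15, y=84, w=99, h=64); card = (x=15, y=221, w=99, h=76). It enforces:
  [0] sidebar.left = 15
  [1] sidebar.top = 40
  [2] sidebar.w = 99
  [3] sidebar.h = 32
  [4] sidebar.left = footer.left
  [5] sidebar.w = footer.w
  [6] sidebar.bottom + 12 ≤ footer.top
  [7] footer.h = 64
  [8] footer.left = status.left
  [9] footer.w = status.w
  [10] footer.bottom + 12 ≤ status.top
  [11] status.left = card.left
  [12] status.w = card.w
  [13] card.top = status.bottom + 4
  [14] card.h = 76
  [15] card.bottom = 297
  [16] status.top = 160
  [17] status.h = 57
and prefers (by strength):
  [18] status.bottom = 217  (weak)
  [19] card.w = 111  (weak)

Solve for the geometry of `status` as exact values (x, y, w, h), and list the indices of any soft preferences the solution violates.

status = (x=15, y=160, w=99, h=57)
violated soft preferences: 19

1. status.x = 15  [footer.left = status.left]
2. status.w = 99  [footer.w = status.w]
3. status.y = 160  [status.top = 160]
4. status.h = 57  [status.h = 57]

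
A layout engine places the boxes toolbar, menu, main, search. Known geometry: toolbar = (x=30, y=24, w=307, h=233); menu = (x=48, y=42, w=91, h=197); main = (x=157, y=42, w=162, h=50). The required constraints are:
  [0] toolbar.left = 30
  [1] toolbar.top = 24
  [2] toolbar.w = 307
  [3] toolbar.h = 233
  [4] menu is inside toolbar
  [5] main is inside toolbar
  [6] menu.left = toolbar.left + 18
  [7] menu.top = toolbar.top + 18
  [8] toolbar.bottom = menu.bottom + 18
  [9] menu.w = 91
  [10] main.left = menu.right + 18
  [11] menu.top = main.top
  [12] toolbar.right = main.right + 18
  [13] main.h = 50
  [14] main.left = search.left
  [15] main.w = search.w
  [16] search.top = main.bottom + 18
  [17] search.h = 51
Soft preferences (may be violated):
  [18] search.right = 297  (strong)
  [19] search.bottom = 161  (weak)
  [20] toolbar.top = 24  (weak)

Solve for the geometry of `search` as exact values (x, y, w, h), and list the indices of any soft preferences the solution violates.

search = (x=157, y=110, w=162, h=51)
violated soft preferences: 18

1. search.x = 157  [main.left = search.left]
2. search.w = 162  [main.w = search.w]
3. search.y = 110  [search.top = main.bottom + 18]
4. search.h = 51  [search.h = 51]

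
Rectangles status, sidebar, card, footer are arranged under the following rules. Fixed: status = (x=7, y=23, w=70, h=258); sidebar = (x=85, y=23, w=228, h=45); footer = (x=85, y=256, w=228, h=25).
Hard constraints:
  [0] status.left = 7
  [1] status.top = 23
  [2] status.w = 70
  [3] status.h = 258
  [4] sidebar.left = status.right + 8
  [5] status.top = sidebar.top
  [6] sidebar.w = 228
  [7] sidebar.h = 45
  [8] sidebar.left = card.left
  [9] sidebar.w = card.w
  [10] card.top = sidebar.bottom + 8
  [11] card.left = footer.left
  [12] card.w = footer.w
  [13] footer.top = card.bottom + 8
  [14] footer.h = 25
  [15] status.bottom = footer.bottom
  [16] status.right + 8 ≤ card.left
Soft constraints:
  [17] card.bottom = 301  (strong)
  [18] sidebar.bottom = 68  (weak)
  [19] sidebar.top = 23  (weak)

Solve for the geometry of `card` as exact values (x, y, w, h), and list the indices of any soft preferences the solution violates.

card = (x=85, y=76, w=228, h=172)
violated soft preferences: 17

1. card.x = 85  [sidebar.left = card.left]
2. card.w = 228  [sidebar.w = card.w]
3. card.y = 76  [card.top = sidebar.bottom + 8]
4. card.h = 172  [footer.top = card.bottom + 8]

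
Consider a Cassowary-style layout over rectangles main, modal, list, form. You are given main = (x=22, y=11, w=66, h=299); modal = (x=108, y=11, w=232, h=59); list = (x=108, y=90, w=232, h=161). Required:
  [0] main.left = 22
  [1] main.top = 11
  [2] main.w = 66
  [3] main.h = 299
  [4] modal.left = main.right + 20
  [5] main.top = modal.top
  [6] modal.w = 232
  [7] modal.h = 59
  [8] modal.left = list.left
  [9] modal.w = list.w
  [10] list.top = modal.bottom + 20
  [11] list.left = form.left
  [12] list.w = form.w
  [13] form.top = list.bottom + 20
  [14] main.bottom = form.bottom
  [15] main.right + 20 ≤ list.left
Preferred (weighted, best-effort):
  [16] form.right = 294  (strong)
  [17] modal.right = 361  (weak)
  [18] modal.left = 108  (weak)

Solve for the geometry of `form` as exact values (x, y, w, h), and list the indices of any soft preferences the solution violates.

1. form.x = 108  [list.left = form.left]
2. form.w = 232  [list.w = form.w]
3. form.y = 271  [form.top = list.bottom + 20]
4. form.h = 39  [main.bottom = form.bottom]

form = (x=108, y=271, w=232, h=39)
violated soft preferences: 16, 17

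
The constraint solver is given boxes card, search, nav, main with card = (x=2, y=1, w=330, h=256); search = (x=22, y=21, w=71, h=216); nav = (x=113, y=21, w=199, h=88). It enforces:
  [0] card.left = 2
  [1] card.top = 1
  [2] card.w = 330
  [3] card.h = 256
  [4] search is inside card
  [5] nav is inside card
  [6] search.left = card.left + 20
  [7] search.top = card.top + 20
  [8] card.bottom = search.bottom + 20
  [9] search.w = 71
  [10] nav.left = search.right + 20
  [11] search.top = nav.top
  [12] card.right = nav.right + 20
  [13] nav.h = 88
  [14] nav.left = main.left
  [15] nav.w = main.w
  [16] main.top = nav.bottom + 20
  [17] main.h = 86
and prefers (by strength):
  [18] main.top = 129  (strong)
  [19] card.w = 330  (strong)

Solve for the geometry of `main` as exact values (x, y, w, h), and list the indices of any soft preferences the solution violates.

1. main.x = 113  [nav.left = main.left]
2. main.w = 199  [nav.w = main.w]
3. main.y = 129  [main.top = nav.bottom + 20]
4. main.h = 86  [main.h = 86]

main = (x=113, y=129, w=199, h=86)
violated soft preferences: none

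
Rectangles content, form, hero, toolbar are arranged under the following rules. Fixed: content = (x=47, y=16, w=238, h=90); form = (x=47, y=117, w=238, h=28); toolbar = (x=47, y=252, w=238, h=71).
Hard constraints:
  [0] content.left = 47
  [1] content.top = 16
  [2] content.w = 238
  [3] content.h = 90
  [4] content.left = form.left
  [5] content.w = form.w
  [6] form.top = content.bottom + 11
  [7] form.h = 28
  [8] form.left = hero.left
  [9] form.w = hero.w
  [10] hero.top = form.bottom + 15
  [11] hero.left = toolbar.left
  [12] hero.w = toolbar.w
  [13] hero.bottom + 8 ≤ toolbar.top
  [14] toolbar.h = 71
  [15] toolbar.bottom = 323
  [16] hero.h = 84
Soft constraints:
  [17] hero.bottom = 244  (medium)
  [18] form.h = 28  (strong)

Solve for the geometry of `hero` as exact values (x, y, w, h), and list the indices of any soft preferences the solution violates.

1. hero.x = 47  [form.left = hero.left]
2. hero.w = 238  [form.w = hero.w]
3. hero.y = 160  [hero.top = form.bottom + 15]
4. hero.h = 84  [hero.h = 84]

hero = (x=47, y=160, w=238, h=84)
violated soft preferences: none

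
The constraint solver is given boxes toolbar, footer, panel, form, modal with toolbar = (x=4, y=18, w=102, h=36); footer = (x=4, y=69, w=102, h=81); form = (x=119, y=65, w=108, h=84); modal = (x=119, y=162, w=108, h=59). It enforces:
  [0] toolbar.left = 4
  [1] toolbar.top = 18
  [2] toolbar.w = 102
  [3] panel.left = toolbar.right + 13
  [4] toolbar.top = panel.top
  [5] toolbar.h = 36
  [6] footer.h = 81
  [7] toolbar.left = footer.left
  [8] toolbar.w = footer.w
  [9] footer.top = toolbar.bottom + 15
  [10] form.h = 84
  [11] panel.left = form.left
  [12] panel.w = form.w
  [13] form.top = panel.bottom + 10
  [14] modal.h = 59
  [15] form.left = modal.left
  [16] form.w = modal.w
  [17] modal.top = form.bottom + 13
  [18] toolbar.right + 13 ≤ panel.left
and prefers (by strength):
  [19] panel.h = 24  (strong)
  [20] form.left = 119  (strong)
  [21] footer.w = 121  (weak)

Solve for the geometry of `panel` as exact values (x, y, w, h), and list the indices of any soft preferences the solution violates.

1. panel.x = 119  [panel.left = toolbar.right + 13]
2. panel.y = 18  [toolbar.top = panel.top]
3. panel.w = 108  [panel.w = form.w]
4. panel.h = 37  [form.top = panel.bottom + 10]

panel = (x=119, y=18, w=108, h=37)
violated soft preferences: 19, 21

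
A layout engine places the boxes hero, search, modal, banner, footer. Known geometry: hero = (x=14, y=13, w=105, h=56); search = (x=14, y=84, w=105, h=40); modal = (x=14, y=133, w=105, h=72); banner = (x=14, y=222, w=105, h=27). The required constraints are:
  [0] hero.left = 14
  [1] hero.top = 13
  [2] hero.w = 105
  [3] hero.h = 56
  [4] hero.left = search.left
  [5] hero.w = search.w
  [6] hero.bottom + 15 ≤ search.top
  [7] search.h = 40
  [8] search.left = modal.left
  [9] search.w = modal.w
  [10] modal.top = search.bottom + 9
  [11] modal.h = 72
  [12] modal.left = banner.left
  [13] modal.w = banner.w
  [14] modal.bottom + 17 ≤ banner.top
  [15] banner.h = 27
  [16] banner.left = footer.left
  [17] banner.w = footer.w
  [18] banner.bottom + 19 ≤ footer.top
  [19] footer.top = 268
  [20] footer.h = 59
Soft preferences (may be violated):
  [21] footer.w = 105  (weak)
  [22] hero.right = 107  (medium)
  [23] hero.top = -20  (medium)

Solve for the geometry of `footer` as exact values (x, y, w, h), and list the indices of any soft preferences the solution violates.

1. footer.x = 14  [banner.left = footer.left]
2. footer.w = 105  [banner.w = footer.w]
3. footer.y = 268  [footer.top = 268]
4. footer.h = 59  [footer.h = 59]

footer = (x=14, y=268, w=105, h=59)
violated soft preferences: 22, 23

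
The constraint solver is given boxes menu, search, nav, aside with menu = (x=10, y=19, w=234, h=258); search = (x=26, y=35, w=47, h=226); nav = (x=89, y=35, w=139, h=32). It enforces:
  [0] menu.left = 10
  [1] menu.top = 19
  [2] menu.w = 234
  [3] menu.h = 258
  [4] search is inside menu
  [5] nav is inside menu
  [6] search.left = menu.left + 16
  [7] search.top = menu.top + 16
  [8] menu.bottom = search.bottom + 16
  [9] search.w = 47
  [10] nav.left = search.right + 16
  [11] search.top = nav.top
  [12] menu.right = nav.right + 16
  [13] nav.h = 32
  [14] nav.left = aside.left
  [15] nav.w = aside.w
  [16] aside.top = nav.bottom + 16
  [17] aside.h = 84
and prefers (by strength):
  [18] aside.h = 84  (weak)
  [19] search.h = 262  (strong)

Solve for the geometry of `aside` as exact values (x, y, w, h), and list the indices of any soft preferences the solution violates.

1. aside.x = 89  [nav.left = aside.left]
2. aside.w = 139  [nav.w = aside.w]
3. aside.y = 83  [aside.top = nav.bottom + 16]
4. aside.h = 84  [aside.h = 84]

aside = (x=89, y=83, w=139, h=84)
violated soft preferences: 19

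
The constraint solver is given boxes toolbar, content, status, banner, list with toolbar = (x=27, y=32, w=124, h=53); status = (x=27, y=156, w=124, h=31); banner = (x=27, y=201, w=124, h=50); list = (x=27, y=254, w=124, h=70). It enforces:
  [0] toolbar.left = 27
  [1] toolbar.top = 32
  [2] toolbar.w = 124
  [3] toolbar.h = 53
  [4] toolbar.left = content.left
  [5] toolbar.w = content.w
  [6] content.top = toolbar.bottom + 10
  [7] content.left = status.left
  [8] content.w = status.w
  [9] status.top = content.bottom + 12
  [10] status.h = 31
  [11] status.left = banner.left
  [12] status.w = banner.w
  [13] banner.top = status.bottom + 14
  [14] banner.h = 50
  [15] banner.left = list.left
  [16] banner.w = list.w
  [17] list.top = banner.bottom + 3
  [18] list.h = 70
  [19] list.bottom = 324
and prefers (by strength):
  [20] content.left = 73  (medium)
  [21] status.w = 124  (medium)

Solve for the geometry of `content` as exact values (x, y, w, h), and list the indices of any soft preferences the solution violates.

1. content.x = 27  [toolbar.left = content.left]
2. content.w = 124  [toolbar.w = content.w]
3. content.y = 95  [content.top = toolbar.bottom + 10]
4. content.h = 49  [status.top = content.bottom + 12]

content = (x=27, y=95, w=124, h=49)
violated soft preferences: 20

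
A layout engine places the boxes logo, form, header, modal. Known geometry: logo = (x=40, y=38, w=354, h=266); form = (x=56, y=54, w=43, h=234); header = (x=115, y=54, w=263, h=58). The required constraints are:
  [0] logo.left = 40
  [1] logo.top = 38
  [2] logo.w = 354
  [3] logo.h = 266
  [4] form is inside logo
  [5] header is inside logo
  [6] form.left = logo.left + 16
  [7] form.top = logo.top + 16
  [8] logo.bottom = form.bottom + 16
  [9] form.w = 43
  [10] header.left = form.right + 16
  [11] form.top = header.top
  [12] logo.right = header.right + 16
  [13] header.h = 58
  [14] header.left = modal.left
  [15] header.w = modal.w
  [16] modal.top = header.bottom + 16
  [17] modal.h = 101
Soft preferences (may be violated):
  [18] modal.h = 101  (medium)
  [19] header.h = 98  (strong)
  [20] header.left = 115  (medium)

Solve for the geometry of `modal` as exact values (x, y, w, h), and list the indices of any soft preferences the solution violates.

modal = (x=115, y=128, w=263, h=101)
violated soft preferences: 19

1. modal.x = 115  [header.left = modal.left]
2. modal.w = 263  [header.w = modal.w]
3. modal.y = 128  [modal.top = header.bottom + 16]
4. modal.h = 101  [modal.h = 101]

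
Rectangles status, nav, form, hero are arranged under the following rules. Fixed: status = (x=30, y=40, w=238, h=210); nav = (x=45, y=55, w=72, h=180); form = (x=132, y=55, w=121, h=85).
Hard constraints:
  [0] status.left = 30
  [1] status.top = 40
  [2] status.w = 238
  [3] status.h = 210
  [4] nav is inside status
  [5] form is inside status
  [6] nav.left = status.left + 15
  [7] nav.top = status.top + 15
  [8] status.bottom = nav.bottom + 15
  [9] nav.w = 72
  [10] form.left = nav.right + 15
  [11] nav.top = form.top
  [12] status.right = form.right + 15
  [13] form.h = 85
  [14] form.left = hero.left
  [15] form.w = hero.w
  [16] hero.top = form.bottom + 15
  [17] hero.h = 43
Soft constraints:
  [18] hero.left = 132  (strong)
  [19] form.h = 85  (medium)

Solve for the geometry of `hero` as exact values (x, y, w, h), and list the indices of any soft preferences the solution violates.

1. hero.x = 132  [form.left = hero.left]
2. hero.w = 121  [form.w = hero.w]
3. hero.y = 155  [hero.top = form.bottom + 15]
4. hero.h = 43  [hero.h = 43]

hero = (x=132, y=155, w=121, h=43)
violated soft preferences: none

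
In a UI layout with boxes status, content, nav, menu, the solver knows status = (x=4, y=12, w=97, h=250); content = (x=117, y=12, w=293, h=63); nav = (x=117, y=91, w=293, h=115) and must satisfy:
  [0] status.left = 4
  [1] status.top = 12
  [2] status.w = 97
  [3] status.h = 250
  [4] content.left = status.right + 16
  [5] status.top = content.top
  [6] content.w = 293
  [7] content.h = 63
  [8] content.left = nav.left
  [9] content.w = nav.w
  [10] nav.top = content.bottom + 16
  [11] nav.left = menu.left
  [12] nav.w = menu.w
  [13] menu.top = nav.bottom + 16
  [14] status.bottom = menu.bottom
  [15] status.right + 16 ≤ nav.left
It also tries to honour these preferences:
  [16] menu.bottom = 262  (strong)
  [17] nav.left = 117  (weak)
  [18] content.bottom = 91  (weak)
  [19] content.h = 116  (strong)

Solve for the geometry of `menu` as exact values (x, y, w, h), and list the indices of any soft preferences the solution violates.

menu = (x=117, y=222, w=293, h=40)
violated soft preferences: 18, 19

1. menu.x = 117  [nav.left = menu.left]
2. menu.w = 293  [nav.w = menu.w]
3. menu.y = 222  [menu.top = nav.bottom + 16]
4. menu.h = 40  [status.bottom = menu.bottom]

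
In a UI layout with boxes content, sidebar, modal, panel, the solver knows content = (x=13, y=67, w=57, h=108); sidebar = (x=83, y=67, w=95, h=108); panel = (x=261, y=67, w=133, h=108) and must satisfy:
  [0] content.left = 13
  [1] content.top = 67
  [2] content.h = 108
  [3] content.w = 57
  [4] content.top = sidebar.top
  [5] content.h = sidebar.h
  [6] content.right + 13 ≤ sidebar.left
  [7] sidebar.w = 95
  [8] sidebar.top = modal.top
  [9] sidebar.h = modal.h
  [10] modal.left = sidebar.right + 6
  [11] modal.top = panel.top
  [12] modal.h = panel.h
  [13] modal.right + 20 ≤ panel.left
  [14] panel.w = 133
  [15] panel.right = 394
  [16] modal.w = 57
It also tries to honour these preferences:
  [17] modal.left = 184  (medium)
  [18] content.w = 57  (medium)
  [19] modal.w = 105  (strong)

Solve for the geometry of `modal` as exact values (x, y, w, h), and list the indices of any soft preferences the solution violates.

modal = (x=184, y=67, w=57, h=108)
violated soft preferences: 19

1. modal.y = 67  [sidebar.top = modal.top]
2. modal.h = 108  [sidebar.h = modal.h]
3. modal.x = 184  [modal.left = sidebar.right + 6]
4. modal.w = 57  [modal.w = 57]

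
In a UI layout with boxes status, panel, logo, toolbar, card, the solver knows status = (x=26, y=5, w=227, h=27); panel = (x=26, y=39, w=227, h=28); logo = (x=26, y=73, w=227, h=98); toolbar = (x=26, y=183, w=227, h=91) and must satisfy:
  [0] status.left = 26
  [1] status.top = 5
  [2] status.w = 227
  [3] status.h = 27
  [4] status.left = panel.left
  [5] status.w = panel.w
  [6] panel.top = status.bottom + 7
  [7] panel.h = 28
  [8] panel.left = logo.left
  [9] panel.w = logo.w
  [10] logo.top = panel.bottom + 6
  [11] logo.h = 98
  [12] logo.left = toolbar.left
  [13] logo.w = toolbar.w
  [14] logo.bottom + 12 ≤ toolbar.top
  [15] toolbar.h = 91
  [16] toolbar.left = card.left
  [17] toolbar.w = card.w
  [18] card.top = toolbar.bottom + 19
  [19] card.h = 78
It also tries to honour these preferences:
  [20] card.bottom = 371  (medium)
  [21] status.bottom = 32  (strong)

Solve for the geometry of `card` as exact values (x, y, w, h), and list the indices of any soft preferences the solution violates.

1. card.x = 26  [toolbar.left = card.left]
2. card.w = 227  [toolbar.w = card.w]
3. card.y = 293  [card.top = toolbar.bottom + 19]
4. card.h = 78  [card.h = 78]

card = (x=26, y=293, w=227, h=78)
violated soft preferences: none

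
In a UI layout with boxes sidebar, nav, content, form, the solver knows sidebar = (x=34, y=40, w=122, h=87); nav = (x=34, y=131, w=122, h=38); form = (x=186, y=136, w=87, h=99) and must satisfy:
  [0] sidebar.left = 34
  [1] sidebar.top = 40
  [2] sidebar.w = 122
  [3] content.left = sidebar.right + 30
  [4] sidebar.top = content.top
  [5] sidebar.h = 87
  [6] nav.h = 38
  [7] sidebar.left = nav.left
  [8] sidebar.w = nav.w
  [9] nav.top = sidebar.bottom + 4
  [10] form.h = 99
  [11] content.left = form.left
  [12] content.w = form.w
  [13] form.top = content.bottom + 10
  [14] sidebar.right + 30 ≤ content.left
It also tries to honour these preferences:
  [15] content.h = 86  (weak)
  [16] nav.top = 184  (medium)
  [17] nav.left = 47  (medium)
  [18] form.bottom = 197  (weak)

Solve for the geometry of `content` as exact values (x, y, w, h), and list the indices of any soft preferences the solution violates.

1. content.x = 186  [content.left = sidebar.right + 30]
2. content.y = 40  [sidebar.top = content.top]
3. content.w = 87  [content.w = form.w]
4. content.h = 86  [form.top = content.bottom + 10]

content = (x=186, y=40, w=87, h=86)
violated soft preferences: 16, 17, 18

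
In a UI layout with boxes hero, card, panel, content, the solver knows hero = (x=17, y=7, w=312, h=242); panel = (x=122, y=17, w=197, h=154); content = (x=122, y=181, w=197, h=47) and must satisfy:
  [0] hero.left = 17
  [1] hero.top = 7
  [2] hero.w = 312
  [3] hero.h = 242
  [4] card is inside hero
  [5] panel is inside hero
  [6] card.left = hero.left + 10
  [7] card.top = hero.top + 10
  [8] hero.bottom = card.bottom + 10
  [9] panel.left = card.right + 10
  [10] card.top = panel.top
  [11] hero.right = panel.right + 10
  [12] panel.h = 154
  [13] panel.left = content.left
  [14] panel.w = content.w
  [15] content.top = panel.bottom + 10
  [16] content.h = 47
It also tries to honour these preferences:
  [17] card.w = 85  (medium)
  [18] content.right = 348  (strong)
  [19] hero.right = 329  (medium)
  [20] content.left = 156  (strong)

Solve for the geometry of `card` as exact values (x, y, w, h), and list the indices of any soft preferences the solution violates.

card = (x=27, y=17, w=85, h=222)
violated soft preferences: 18, 20

1. card.x = 27  [card.left = hero.left + 10]
2. card.y = 17  [card.top = hero.top + 10]
3. card.h = 222  [hero.bottom = card.bottom + 10]
4. card.w = 85  [panel.left = card.right + 10]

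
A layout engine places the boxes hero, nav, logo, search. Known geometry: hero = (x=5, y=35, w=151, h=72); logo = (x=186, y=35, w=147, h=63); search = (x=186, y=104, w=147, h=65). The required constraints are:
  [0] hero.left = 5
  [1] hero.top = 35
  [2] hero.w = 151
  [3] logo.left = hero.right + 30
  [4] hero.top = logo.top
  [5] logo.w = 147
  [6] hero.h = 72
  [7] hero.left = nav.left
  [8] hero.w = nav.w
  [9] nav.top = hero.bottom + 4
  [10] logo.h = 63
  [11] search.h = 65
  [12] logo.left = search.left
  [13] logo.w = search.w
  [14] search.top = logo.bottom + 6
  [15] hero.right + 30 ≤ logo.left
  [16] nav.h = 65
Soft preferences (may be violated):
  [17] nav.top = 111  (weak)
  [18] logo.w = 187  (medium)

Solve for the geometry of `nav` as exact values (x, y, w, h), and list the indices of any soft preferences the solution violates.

nav = (x=5, y=111, w=151, h=65)
violated soft preferences: 18

1. nav.x = 5  [hero.left = nav.left]
2. nav.w = 151  [hero.w = nav.w]
3. nav.y = 111  [nav.top = hero.bottom + 4]
4. nav.h = 65  [nav.h = 65]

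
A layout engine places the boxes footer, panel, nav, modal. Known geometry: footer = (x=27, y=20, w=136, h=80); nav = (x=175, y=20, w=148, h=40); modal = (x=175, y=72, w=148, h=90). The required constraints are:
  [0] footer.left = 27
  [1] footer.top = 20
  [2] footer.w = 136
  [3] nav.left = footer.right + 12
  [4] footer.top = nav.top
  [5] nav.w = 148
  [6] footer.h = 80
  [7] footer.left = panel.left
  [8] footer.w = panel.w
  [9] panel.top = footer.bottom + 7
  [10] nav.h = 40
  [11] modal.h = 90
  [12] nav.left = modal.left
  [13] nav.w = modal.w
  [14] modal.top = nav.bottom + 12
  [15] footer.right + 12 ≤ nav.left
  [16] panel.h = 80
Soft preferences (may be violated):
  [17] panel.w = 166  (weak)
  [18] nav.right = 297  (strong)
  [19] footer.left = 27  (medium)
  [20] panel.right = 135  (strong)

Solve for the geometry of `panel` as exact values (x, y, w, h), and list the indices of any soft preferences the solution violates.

1. panel.x = 27  [footer.left = panel.left]
2. panel.w = 136  [footer.w = panel.w]
3. panel.y = 107  [panel.top = footer.bottom + 7]
4. panel.h = 80  [panel.h = 80]

panel = (x=27, y=107, w=136, h=80)
violated soft preferences: 17, 18, 20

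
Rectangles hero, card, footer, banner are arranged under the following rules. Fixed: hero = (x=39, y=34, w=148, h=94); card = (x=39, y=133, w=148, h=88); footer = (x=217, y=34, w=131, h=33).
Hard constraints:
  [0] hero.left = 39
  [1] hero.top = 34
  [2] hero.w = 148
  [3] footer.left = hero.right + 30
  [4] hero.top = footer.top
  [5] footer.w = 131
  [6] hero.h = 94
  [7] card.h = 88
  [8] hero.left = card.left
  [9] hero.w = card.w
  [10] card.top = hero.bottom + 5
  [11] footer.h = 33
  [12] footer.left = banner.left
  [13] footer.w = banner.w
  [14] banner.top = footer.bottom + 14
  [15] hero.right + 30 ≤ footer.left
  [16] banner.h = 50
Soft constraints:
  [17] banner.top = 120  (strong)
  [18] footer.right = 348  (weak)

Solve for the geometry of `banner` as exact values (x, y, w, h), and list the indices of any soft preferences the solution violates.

banner = (x=217, y=81, w=131, h=50)
violated soft preferences: 17

1. banner.x = 217  [footer.left = banner.left]
2. banner.w = 131  [footer.w = banner.w]
3. banner.y = 81  [banner.top = footer.bottom + 14]
4. banner.h = 50  [banner.h = 50]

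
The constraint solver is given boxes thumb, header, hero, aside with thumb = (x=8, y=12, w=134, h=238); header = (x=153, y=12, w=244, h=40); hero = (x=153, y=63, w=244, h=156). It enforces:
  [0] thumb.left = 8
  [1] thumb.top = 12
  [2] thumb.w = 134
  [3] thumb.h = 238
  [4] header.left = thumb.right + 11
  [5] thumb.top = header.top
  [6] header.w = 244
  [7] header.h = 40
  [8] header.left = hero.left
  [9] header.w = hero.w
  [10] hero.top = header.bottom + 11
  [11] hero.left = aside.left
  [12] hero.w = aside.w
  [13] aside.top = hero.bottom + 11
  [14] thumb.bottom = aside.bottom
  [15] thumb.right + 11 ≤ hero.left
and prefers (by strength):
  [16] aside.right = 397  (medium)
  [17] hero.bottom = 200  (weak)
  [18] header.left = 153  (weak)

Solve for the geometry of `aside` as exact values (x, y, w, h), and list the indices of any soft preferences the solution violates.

aside = (x=153, y=230, w=244, h=20)
violated soft preferences: 17

1. aside.x = 153  [hero.left = aside.left]
2. aside.w = 244  [hero.w = aside.w]
3. aside.y = 230  [aside.top = hero.bottom + 11]
4. aside.h = 20  [thumb.bottom = aside.bottom]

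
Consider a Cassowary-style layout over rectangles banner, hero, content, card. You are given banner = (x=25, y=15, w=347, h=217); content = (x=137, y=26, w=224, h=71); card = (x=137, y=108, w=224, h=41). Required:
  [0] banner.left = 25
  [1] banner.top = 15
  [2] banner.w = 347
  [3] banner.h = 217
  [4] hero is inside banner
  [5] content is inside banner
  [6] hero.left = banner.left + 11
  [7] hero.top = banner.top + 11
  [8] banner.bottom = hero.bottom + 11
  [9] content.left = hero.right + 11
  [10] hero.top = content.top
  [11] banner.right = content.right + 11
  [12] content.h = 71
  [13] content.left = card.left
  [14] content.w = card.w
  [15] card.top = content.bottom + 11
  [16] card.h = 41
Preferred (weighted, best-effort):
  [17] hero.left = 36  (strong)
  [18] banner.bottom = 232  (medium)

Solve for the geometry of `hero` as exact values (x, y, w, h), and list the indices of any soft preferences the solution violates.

1. hero.x = 36  [hero.left = banner.left + 11]
2. hero.y = 26  [hero.top = banner.top + 11]
3. hero.h = 195  [banner.bottom = hero.bottom + 11]
4. hero.w = 90  [content.left = hero.right + 11]

hero = (x=36, y=26, w=90, h=195)
violated soft preferences: none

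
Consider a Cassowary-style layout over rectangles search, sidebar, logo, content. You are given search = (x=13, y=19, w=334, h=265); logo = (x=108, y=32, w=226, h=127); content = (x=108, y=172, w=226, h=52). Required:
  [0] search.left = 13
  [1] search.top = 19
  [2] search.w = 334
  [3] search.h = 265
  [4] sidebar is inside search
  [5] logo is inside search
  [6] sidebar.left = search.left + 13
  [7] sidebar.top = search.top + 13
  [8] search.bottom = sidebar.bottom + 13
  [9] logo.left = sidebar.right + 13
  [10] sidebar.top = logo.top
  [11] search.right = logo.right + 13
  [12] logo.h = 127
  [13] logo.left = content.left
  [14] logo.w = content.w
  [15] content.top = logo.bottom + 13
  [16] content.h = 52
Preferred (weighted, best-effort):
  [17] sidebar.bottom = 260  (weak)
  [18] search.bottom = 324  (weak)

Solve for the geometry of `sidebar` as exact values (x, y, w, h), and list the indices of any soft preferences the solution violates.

1. sidebar.x = 26  [sidebar.left = search.left + 13]
2. sidebar.y = 32  [sidebar.top = search.top + 13]
3. sidebar.h = 239  [search.bottom = sidebar.bottom + 13]
4. sidebar.w = 69  [logo.left = sidebar.right + 13]

sidebar = (x=26, y=32, w=69, h=239)
violated soft preferences: 17, 18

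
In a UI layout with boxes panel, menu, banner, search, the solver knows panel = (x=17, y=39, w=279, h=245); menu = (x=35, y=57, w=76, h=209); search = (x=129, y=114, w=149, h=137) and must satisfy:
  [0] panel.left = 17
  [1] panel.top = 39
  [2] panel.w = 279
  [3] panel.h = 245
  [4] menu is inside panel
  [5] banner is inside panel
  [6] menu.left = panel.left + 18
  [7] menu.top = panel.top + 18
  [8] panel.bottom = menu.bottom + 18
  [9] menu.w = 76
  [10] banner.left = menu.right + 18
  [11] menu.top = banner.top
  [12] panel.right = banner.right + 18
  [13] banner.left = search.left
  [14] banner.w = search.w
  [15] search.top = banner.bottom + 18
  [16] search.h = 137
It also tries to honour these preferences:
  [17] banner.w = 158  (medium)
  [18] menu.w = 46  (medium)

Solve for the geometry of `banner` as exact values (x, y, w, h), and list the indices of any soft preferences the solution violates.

1. banner.x = 129  [banner.left = menu.right + 18]
2. banner.y = 57  [menu.top = banner.top]
3. banner.w = 149  [panel.right = banner.right + 18]
4. banner.h = 39  [search.top = banner.bottom + 18]

banner = (x=129, y=57, w=149, h=39)
violated soft preferences: 17, 18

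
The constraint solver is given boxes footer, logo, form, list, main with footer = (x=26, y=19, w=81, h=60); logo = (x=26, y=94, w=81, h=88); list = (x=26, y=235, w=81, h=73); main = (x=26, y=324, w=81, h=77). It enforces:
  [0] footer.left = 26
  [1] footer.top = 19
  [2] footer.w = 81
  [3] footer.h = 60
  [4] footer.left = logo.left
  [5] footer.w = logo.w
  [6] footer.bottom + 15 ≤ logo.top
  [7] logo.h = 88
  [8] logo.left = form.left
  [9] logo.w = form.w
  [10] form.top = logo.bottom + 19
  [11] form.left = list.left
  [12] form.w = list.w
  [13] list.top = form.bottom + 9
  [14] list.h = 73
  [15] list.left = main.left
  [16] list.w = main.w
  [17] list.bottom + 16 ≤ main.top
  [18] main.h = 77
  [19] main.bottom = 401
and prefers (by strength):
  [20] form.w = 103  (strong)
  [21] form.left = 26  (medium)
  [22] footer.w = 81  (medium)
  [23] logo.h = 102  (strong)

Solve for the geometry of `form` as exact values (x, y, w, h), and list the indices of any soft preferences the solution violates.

1. form.x = 26  [logo.left = form.left]
2. form.w = 81  [logo.w = form.w]
3. form.y = 201  [form.top = logo.bottom + 19]
4. form.h = 25  [list.top = form.bottom + 9]

form = (x=26, y=201, w=81, h=25)
violated soft preferences: 20, 23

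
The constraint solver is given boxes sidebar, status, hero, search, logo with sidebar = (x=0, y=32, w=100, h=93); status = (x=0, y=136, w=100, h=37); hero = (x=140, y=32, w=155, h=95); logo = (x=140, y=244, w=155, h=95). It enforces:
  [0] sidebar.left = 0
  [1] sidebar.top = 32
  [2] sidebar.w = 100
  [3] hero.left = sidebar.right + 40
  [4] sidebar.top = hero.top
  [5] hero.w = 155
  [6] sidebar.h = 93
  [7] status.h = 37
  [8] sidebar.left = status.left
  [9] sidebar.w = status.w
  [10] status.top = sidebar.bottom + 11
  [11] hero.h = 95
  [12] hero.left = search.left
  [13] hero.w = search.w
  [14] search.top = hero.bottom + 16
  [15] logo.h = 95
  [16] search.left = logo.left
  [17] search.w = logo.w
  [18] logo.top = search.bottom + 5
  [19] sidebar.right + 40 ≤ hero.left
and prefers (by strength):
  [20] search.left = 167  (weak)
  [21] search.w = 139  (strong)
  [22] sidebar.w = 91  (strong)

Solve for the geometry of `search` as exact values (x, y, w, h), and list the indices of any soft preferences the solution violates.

search = (x=140, y=143, w=155, h=96)
violated soft preferences: 20, 21, 22

1. search.x = 140  [hero.left = search.left]
2. search.w = 155  [hero.w = search.w]
3. search.y = 143  [search.top = hero.bottom + 16]
4. search.h = 96  [logo.top = search.bottom + 5]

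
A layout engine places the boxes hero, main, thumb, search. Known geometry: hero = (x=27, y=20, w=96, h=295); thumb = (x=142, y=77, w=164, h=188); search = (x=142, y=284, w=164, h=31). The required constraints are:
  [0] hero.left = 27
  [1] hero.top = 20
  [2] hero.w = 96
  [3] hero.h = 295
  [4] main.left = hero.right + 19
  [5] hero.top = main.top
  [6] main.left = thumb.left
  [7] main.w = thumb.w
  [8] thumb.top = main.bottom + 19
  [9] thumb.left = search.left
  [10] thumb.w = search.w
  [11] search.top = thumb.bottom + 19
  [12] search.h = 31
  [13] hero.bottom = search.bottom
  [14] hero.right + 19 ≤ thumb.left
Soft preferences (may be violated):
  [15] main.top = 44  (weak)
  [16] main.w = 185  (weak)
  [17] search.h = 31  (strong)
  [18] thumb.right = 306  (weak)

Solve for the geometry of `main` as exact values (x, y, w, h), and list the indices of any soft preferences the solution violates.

1. main.x = 142  [main.left = hero.right + 19]
2. main.y = 20  [hero.top = main.top]
3. main.w = 164  [main.w = thumb.w]
4. main.h = 38  [thumb.top = main.bottom + 19]

main = (x=142, y=20, w=164, h=38)
violated soft preferences: 15, 16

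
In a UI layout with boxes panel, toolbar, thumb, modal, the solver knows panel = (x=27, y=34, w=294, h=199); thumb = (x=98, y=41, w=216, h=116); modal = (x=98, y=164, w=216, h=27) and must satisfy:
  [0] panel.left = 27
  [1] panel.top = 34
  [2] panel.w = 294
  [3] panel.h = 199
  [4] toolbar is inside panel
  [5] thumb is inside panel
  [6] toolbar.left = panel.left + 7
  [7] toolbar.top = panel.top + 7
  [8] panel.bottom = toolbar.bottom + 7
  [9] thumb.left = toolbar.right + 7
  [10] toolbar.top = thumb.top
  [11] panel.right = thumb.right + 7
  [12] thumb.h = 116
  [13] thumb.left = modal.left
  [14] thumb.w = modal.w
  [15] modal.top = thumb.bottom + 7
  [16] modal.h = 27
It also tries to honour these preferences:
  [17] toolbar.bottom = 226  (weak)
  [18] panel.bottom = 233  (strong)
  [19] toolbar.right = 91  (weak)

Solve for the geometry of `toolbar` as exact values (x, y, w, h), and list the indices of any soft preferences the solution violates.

toolbar = (x=34, y=41, w=57, h=185)
violated soft preferences: none

1. toolbar.x = 34  [toolbar.left = panel.left + 7]
2. toolbar.y = 41  [toolbar.top = panel.top + 7]
3. toolbar.h = 185  [panel.bottom = toolbar.bottom + 7]
4. toolbar.w = 57  [thumb.left = toolbar.right + 7]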